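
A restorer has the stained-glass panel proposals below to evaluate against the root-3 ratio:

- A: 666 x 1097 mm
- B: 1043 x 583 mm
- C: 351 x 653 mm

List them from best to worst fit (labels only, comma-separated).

A: 1097/666 ≈ 1.647 → |1.647 − 1.732| = 0.085
B: 1043/583 ≈ 1.789 → |1.789 − 1.732| = 0.057
C: 653/351 ≈ 1.860 → |1.860 − 1.732| = 0.128

B, A, C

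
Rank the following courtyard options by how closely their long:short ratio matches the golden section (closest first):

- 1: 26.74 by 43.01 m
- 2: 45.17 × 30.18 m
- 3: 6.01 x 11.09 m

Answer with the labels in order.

1: 43.01/26.74 ≈ 1.608 → |1.608 − 1.618| = 0.010
2: 45.17/30.18 ≈ 1.497 → |1.497 − 1.618| = 0.121
3: 11.09/6.01 ≈ 1.845 → |1.845 − 1.618| = 0.227

1, 2, 3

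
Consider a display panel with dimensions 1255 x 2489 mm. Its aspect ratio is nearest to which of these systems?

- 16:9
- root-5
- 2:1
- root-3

Ratio = 2489 / 1255 ≈ 1.983.
Distances: 16:9 1.778 (Δ 0.205); root-5 2.236 (Δ 0.253); 2:1 2.000 (Δ 0.017); root-3 1.732 (Δ 0.251).

2:1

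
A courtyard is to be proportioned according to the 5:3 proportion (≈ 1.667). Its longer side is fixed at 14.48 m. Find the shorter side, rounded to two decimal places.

8.69 m

5:3 ≈ 1.66667.
Shorter side = 14.48 ÷ 1.66667 ≈ 8.6880 → 8.69 m.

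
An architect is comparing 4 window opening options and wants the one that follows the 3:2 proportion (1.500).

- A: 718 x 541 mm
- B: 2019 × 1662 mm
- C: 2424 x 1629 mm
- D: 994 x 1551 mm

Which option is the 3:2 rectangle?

C

Ratios (long/short): A ≈ 1.327; B ≈ 1.215; C ≈ 1.488; D ≈ 1.560.
3:2 ≈ 1.500; option C is nearest (Δ 0.012).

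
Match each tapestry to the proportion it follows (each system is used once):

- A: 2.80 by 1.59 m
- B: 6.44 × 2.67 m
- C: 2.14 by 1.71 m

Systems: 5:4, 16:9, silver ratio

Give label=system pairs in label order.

A=16:9, B=silver ratio, C=5:4

Ratios: A ≈ 1.761; B ≈ 2.412; C ≈ 1.251.
Targets: 5:4 ≈ 1.250; 16:9 ≈ 1.778; silver ratio ≈ 2.414.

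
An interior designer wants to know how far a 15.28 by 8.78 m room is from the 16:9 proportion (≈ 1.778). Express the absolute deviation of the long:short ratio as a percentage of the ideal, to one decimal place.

2.1%

Ratio = 15.28 / 8.78 ≈ 1.7403.
Ideal 16:9 ≈ 1.7778. |1.7403 − 1.7778| / 1.7778 ≈ 2.11% → 2.1%.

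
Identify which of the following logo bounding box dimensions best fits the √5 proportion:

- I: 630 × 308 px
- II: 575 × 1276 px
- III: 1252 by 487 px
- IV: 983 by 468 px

II

Target root-5 ≈ 2.236.
I: 2.045 (Δ0.191)  II: 2.219 (Δ0.017)  III: 2.571 (Δ0.335)  IV: 2.100 (Δ0.136)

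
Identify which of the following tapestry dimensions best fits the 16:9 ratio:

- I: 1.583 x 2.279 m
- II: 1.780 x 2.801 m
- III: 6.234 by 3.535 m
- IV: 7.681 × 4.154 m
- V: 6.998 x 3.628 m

III

Ratios (long/short): I ≈ 1.440; II ≈ 1.574; III ≈ 1.764; IV ≈ 1.849; V ≈ 1.929.
16:9 ≈ 1.778; option III is nearest (Δ 0.014).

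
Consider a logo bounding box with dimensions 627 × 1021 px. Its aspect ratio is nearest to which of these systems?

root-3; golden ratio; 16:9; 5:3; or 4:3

golden ratio

1021/627 ≈ 1.628. Nearest candidates are golden ratio (1.618, off by 0.010) and 5:3 (1.667, off by 0.039).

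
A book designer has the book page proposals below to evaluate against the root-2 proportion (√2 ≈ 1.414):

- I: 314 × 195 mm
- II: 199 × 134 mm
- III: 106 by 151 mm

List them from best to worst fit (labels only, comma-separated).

Ratios: I = 314 / 195 ≈ 1.610; II = 199 / 134 ≈ 1.485; III = 151 / 106 ≈ 1.425.
|Δ from 1.414|: I 0.196; II 0.071; III 0.011.

III, II, I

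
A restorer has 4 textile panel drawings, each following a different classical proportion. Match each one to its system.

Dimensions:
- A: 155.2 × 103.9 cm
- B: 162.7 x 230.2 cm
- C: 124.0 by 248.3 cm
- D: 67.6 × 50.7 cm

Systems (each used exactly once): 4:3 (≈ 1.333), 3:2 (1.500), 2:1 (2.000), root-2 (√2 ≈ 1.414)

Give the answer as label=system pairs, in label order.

A=3:2, B=root-2, C=2:1, D=4:3

A = 155.2/103.9 ≈ 1.494 → 3:2 (1.500)
B = 230.2/162.7 ≈ 1.415 → root-2 (1.414)
C = 248.3/124.0 ≈ 2.002 → 2:1 (2.000)
D = 67.6/50.7 ≈ 1.333 → 4:3 (1.333)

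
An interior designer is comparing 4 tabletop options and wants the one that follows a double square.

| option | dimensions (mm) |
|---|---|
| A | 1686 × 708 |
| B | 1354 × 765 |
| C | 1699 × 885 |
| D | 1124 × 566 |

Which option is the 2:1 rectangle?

Ratios (long/short): A ≈ 2.381; B ≈ 1.770; C ≈ 1.920; D ≈ 1.986.
2:1 ≈ 2.000; option D is nearest (Δ 0.014).

D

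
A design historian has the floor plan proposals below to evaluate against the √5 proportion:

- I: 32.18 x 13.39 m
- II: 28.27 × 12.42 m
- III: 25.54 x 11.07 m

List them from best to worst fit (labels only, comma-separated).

Ratios: I = 32.18 / 13.39 ≈ 2.403; II = 28.27 / 12.42 ≈ 2.276; III = 25.54 / 11.07 ≈ 2.307.
|Δ from 2.236|: I 0.167; II 0.040; III 0.071.

II, III, I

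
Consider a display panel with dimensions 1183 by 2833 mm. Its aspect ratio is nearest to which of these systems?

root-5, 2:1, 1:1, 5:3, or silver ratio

2833/1183 ≈ 2.395. Nearest candidates are silver ratio (2.414, off by 0.019) and root-5 (2.236, off by 0.159).

silver ratio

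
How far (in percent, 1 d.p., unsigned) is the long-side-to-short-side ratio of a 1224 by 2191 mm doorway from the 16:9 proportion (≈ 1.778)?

0.7%

Ratio = 2191 / 1224 ≈ 1.7900.
Ideal 16:9 ≈ 1.7778. |1.7900 − 1.7778| / 1.7778 ≈ 0.69% → 0.7%.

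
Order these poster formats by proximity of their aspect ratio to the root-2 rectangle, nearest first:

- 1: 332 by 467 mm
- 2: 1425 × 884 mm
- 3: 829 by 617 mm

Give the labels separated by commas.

1, 3, 2

Ratios: 1 = 467 / 332 ≈ 1.407; 2 = 1425 / 884 ≈ 1.612; 3 = 829 / 617 ≈ 1.344.
|Δ from 1.414|: 1 0.007; 2 0.198; 3 0.070.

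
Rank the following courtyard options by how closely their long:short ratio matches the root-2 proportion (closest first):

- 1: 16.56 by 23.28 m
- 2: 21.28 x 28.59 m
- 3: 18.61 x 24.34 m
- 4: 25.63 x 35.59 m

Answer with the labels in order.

1: 23.28/16.56 ≈ 1.406 → |1.406 − 1.414| = 0.008
2: 28.59/21.28 ≈ 1.344 → |1.344 − 1.414| = 0.070
3: 24.34/18.61 ≈ 1.308 → |1.308 − 1.414| = 0.106
4: 35.59/25.63 ≈ 1.389 → |1.389 − 1.414| = 0.025

1, 4, 2, 3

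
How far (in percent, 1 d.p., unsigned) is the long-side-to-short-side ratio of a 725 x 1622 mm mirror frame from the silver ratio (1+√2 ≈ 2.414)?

Ratio = 1622 / 725 ≈ 2.2372.
Ideal silver ratio ≈ 2.4142. |2.2372 − 2.4142| / 2.4142 ≈ 7.33% → 7.3%.

7.3%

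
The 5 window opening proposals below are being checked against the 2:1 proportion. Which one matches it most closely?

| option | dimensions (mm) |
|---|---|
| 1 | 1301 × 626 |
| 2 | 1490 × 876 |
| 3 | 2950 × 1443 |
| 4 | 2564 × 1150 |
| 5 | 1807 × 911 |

5

Target 2:1 ≈ 2.000.
1: 2.078 (Δ0.078)  2: 1.701 (Δ0.299)  3: 2.044 (Δ0.044)  4: 2.230 (Δ0.230)  5: 1.984 (Δ0.016)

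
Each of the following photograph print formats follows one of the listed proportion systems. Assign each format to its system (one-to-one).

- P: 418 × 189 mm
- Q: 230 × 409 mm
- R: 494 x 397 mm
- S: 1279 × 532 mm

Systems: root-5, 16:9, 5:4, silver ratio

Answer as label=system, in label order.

Ratios: P ≈ 2.212; Q ≈ 1.778; R ≈ 1.244; S ≈ 2.404.
Targets: root-5 ≈ 2.236; 16:9 ≈ 1.778; 5:4 ≈ 1.250; silver ratio ≈ 2.414.

P=root-5, Q=16:9, R=5:4, S=silver ratio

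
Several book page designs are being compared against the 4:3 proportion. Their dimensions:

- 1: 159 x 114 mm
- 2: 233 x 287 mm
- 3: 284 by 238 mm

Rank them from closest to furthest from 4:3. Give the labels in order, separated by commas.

Ratios: 1 = 159 / 114 ≈ 1.395; 2 = 287 / 233 ≈ 1.232; 3 = 284 / 238 ≈ 1.193.
|Δ from 1.333|: 1 0.062; 2 0.101; 3 0.140.

1, 2, 3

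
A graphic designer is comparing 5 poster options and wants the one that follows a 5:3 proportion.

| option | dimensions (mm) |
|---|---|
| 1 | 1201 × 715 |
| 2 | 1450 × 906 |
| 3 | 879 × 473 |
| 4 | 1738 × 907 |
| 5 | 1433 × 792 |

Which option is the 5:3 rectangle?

Ratios (long/short): 1 ≈ 1.680; 2 ≈ 1.600; 3 ≈ 1.858; 4 ≈ 1.916; 5 ≈ 1.809.
5:3 ≈ 1.667; option 1 is nearest (Δ 0.013).

1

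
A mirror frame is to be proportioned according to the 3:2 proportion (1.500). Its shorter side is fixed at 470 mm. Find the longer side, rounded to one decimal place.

705.0 mm

3:2 = 1.50000.
Longer side = 470 × 1.50000 ≈ 705.000 → 705.0 mm.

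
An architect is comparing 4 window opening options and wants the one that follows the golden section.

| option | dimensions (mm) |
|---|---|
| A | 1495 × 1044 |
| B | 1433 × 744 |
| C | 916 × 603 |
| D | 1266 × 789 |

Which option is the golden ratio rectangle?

Target golden ratio ≈ 1.618.
A: 1.432 (Δ0.186)  B: 1.926 (Δ0.308)  C: 1.519 (Δ0.099)  D: 1.605 (Δ0.013)

D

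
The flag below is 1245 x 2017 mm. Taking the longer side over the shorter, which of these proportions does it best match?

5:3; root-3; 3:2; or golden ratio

golden ratio

2017/1245 ≈ 1.620. Nearest candidates are golden ratio (1.618, off by 0.002) and 5:3 (1.667, off by 0.047).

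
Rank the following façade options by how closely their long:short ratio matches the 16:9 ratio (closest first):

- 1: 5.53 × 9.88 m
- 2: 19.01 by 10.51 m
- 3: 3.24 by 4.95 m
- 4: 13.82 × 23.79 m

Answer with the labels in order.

1, 2, 4, 3

Ratios: 1 = 9.88 / 5.53 ≈ 1.787; 2 = 19.01 / 10.51 ≈ 1.809; 3 = 4.95 / 3.24 ≈ 1.528; 4 = 23.79 / 13.82 ≈ 1.721.
|Δ from 1.778|: 1 0.009; 2 0.031; 3 0.250; 4 0.057.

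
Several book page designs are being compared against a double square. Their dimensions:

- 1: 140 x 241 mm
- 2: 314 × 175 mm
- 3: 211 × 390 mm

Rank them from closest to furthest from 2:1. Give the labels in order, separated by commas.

1: 241/140 ≈ 1.721 → |1.721 − 2.000| = 0.279
2: 314/175 ≈ 1.794 → |1.794 − 2.000| = 0.206
3: 390/211 ≈ 1.848 → |1.848 − 2.000| = 0.152

3, 2, 1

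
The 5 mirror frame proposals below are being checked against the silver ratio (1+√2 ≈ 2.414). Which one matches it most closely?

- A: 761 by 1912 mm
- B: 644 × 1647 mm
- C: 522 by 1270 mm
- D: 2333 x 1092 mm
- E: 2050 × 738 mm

Ratios (long/short): A ≈ 2.512; B ≈ 2.557; C ≈ 2.433; D ≈ 2.136; E ≈ 2.778.
silver ratio ≈ 2.414; option C is nearest (Δ 0.019).

C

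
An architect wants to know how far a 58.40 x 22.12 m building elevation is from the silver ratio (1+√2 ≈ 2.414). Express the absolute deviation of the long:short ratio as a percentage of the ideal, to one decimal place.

Ratio = 58.40 / 22.12 ≈ 2.6401.
Ideal silver ratio ≈ 2.4142. |2.6401 − 2.4142| / 2.4142 ≈ 9.36% → 9.4%.

9.4%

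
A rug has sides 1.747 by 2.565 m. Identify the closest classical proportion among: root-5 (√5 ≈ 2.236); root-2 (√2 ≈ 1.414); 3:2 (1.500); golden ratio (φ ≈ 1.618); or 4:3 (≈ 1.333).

3:2

2.565/1.747 ≈ 1.468. Nearest candidates are 3:2 (1.500, off by 0.032) and root-2 (1.414, off by 0.054).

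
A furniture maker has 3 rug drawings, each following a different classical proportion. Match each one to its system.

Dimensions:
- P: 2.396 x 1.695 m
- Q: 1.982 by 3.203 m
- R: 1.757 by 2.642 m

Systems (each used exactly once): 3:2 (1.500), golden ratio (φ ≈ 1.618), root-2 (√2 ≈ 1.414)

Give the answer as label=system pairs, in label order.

P=root-2, Q=golden ratio, R=3:2

Ratios: P ≈ 1.414; Q ≈ 1.616; R ≈ 1.504.
Targets: 3:2 ≈ 1.500; golden ratio ≈ 1.618; root-2 ≈ 1.414.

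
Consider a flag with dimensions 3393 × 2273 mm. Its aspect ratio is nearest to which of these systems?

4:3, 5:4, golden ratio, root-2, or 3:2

3:2

3393/2273 ≈ 1.493. Nearest candidates are 3:2 (1.500, off by 0.007) and root-2 (1.414, off by 0.079).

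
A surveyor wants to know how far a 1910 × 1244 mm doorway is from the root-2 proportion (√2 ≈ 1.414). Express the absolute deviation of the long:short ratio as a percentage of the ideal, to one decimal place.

Ratio = 1910 / 1244 ≈ 1.5354.
Ideal root-2 ≈ 1.4142. |1.5354 − 1.4142| / 1.4142 ≈ 8.57% → 8.6%.

8.6%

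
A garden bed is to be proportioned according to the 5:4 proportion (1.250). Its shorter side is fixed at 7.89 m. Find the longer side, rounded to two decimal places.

5:4 = 1.25000.
Longer side = 7.89 × 1.25000 ≈ 9.8625 → 9.86 m.

9.86 m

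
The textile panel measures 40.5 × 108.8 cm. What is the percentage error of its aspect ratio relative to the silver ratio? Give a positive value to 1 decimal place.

Ratio = 108.8 / 40.5 ≈ 2.6864.
Ideal silver ratio ≈ 2.4142. |2.6864 − 2.4142| / 2.4142 ≈ 11.27% → 11.3%.

11.3%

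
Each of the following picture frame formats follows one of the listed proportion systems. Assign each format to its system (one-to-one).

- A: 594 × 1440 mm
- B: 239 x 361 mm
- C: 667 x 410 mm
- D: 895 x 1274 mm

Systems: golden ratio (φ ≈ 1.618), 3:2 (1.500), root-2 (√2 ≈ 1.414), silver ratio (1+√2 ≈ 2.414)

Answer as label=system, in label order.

A=silver ratio, B=3:2, C=golden ratio, D=root-2

A = 1440/594 ≈ 2.424 → silver ratio (2.414)
B = 361/239 ≈ 1.510 → 3:2 (1.500)
C = 667/410 ≈ 1.627 → golden ratio (1.618)
D = 1274/895 ≈ 1.423 → root-2 (1.414)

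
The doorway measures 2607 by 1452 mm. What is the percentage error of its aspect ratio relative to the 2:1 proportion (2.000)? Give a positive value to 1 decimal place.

Ratio = 2607 / 1452 ≈ 1.7955.
Ideal 2:1 = 2.0000. |1.7955 − 2.0000| / 2.0000 ≈ 10.22% → 10.2%.

10.2%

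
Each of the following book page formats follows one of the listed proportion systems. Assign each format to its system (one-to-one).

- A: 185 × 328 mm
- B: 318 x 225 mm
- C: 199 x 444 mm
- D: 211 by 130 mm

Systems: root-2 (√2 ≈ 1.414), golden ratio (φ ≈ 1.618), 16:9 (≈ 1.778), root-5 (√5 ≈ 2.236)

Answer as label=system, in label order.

Ratios: A ≈ 1.773; B ≈ 1.413; C ≈ 2.231; D ≈ 1.623.
Targets: root-2 ≈ 1.414; golden ratio ≈ 1.618; 16:9 ≈ 1.778; root-5 ≈ 2.236.

A=16:9, B=root-2, C=root-5, D=golden ratio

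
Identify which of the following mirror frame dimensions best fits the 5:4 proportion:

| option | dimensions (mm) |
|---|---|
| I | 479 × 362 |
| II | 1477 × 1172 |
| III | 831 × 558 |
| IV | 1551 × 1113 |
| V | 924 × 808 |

II

Ratios (long/short): I ≈ 1.323; II ≈ 1.260; III ≈ 1.489; IV ≈ 1.394; V ≈ 1.144.
5:4 ≈ 1.250; option II is nearest (Δ 0.010).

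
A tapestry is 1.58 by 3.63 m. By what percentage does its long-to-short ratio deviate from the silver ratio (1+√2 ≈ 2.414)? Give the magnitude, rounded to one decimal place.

Ratio = 3.63 / 1.58 ≈ 2.2975.
Ideal silver ratio ≈ 2.4142. |2.2975 − 2.4142| / 2.4142 ≈ 4.83% → 4.8%.

4.8%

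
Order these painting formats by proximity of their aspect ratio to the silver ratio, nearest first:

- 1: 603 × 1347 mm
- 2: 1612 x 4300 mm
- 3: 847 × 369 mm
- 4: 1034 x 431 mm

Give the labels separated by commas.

4, 3, 1, 2

1: 1347/603 ≈ 2.234 → |2.234 − 2.414| = 0.180
2: 4300/1612 ≈ 2.667 → |2.667 − 2.414| = 0.253
3: 847/369 ≈ 2.295 → |2.295 − 2.414| = 0.119
4: 1034/431 ≈ 2.399 → |2.399 − 2.414| = 0.015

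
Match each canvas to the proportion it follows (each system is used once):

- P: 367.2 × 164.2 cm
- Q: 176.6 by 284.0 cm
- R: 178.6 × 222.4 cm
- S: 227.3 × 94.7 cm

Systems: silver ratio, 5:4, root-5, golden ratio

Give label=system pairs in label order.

P=root-5, Q=golden ratio, R=5:4, S=silver ratio

Ratios: P ≈ 2.236; Q ≈ 1.608; R ≈ 1.245; S ≈ 2.400.
Targets: silver ratio ≈ 2.414; 5:4 ≈ 1.250; root-5 ≈ 2.236; golden ratio ≈ 1.618.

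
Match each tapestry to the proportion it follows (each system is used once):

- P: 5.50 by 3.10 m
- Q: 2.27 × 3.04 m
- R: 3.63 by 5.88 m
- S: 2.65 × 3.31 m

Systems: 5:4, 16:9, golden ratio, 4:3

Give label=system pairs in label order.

Ratios: P ≈ 1.774; Q ≈ 1.339; R ≈ 1.620; S ≈ 1.249.
Targets: 5:4 ≈ 1.250; 16:9 ≈ 1.778; golden ratio ≈ 1.618; 4:3 ≈ 1.333.

P=16:9, Q=4:3, R=golden ratio, S=5:4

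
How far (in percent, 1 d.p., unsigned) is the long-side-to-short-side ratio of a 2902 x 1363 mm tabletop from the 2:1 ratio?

6.5%

Ratio = 2902 / 1363 ≈ 2.1291.
Ideal 2:1 = 2.0000. |2.1291 − 2.0000| / 2.0000 ≈ 6.46% → 6.5%.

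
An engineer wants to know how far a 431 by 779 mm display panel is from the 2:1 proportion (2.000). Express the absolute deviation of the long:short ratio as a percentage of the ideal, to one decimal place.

Ratio = 779 / 431 ≈ 1.8074.
Ideal 2:1 = 2.0000. |1.8074 − 2.0000| / 2.0000 ≈ 9.63% → 9.6%.

9.6%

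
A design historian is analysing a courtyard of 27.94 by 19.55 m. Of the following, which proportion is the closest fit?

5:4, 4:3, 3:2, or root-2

root-2

Ratio = 27.94 / 19.55 ≈ 1.429.
Distances: 5:4 1.250 (Δ 0.179); 4:3 1.333 (Δ 0.096); 3:2 1.500 (Δ 0.071); root-2 1.414 (Δ 0.015).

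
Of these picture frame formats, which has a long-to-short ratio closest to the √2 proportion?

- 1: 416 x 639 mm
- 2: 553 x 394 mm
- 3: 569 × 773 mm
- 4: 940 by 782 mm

Target root-2 ≈ 1.414.
1: 1.536 (Δ0.122)  2: 1.404 (Δ0.010)  3: 1.359 (Δ0.055)  4: 1.202 (Δ0.212)

2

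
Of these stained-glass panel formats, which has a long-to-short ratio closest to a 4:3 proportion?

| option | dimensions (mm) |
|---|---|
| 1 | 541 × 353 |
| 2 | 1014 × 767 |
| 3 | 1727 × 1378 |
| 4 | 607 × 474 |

2

Ratios (long/short): 1 ≈ 1.533; 2 ≈ 1.322; 3 ≈ 1.253; 4 ≈ 1.281.
4:3 ≈ 1.333; option 2 is nearest (Δ 0.011).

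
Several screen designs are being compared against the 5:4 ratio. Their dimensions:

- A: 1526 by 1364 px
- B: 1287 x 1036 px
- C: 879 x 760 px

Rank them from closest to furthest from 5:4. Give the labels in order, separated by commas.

Ratios: A = 1526 / 1364 ≈ 1.119; B = 1287 / 1036 ≈ 1.242; C = 879 / 760 ≈ 1.157.
|Δ from 1.250|: A 0.131; B 0.008; C 0.093.

B, C, A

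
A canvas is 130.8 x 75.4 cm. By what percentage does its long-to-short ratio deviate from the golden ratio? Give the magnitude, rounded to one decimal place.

Ratio = 130.8 / 75.4 ≈ 1.7347.
Ideal golden ratio ≈ 1.6180. |1.7347 − 1.6180| / 1.6180 ≈ 7.21% → 7.2%.

7.2%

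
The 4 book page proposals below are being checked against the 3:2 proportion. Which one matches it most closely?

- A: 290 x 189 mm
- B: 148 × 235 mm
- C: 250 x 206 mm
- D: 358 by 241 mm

D

Target 3:2 ≈ 1.500.
A: 1.534 (Δ0.034)  B: 1.588 (Δ0.088)  C: 1.214 (Δ0.286)  D: 1.485 (Δ0.015)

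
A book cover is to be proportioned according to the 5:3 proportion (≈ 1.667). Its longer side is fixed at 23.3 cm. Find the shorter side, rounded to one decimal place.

14.0 cm

5:3 ≈ 1.66667.
Shorter side = 23.3 ÷ 1.66667 ≈ 13.980 → 14.0 cm.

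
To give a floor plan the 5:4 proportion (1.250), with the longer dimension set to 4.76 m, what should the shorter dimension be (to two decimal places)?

3.81 m

5:4 = 1.25000.
Shorter side = 4.76 ÷ 1.25000 ≈ 3.8080 → 3.81 m.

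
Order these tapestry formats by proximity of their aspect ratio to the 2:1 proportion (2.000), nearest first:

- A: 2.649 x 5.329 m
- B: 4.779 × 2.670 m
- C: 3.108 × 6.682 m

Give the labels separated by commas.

Ratios: A = 5.329 / 2.649 ≈ 2.012; B = 4.779 / 2.670 ≈ 1.790; C = 6.682 / 3.108 ≈ 2.150.
|Δ from 2.000|: A 0.012; B 0.210; C 0.150.

A, C, B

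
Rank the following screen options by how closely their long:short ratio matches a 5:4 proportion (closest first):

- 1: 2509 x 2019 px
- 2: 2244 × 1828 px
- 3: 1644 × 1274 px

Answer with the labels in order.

Ratios: 1 = 2509 / 2019 ≈ 1.243; 2 = 2244 / 1828 ≈ 1.228; 3 = 1644 / 1274 ≈ 1.290.
|Δ from 1.250|: 1 0.007; 2 0.022; 3 0.040.

1, 2, 3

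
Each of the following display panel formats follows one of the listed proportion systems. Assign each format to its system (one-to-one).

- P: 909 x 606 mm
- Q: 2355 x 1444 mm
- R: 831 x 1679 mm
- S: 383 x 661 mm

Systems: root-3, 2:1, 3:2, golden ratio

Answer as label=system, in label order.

P=3:2, Q=golden ratio, R=2:1, S=root-3

P = 909/606 ≈ 1.500 → 3:2 (1.500)
Q = 2355/1444 ≈ 1.631 → golden ratio (1.618)
R = 1679/831 ≈ 2.020 → 2:1 (2.000)
S = 661/383 ≈ 1.726 → root-3 (1.732)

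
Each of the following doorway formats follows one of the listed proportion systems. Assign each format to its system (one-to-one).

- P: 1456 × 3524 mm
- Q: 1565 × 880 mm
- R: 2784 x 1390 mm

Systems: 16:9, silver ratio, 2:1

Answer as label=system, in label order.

P=silver ratio, Q=16:9, R=2:1

P = 3524/1456 ≈ 2.420 → silver ratio (2.414)
Q = 1565/880 ≈ 1.778 → 16:9 (1.778)
R = 2784/1390 ≈ 2.003 → 2:1 (2.000)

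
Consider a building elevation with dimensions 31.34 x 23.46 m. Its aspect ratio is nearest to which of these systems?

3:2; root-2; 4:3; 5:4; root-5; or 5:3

4:3

Ratio = 31.34 / 23.46 ≈ 1.336.
Distances: 3:2 1.500 (Δ 0.164); root-2 1.414 (Δ 0.078); 4:3 1.333 (Δ 0.003); 5:4 1.250 (Δ 0.086); root-5 2.236 (Δ 0.900); 5:3 1.667 (Δ 0.331).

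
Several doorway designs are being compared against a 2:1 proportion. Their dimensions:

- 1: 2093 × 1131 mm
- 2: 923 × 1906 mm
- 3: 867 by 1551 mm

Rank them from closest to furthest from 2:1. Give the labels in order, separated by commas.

2, 1, 3

1: 2093/1131 ≈ 1.851 → |1.851 − 2.000| = 0.149
2: 1906/923 ≈ 2.065 → |2.065 − 2.000| = 0.065
3: 1551/867 ≈ 1.789 → |1.789 − 2.000| = 0.211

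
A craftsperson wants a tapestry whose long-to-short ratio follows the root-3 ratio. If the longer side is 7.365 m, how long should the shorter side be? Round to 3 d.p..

4.252 m

root-3 ≈ 1.73205.
Shorter side = 7.365 ÷ 1.73205 ≈ 4.25219 → 4.252 m.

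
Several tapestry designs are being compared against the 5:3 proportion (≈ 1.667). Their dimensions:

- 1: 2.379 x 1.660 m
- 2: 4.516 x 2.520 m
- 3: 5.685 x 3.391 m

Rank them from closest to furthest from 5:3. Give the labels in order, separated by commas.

Ratios: 1 = 2.379 / 1.660 ≈ 1.433; 2 = 4.516 / 2.520 ≈ 1.792; 3 = 5.685 / 3.391 ≈ 1.676.
|Δ from 1.667|: 1 0.234; 2 0.125; 3 0.009.

3, 2, 1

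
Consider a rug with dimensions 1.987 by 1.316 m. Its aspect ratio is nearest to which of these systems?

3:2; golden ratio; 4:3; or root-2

Ratio = 1.987 / 1.316 ≈ 1.510.
Distances: 3:2 1.500 (Δ 0.010); golden ratio 1.618 (Δ 0.108); 4:3 1.333 (Δ 0.177); root-2 1.414 (Δ 0.096).

3:2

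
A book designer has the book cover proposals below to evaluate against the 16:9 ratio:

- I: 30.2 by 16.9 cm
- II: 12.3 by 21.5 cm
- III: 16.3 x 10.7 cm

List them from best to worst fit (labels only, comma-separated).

I, II, III

Ratios: I = 30.2 / 16.9 ≈ 1.787; II = 21.5 / 12.3 ≈ 1.748; III = 16.3 / 10.7 ≈ 1.523.
|Δ from 1.778|: I 0.009; II 0.030; III 0.255.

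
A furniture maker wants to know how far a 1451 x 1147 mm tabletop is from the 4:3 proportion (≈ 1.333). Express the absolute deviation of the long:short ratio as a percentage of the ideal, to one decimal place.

Ratio = 1451 / 1147 ≈ 1.2650.
Ideal 4:3 ≈ 1.3333. |1.2650 − 1.3333| / 1.3333 ≈ 5.12% → 5.1%.

5.1%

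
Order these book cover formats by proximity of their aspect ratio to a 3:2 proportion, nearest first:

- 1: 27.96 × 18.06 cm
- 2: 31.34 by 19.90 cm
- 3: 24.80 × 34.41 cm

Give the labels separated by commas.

Ratios: 1 = 27.96 / 18.06 ≈ 1.548; 2 = 31.34 / 19.90 ≈ 1.575; 3 = 34.41 / 24.80 ≈ 1.387.
|Δ from 1.500|: 1 0.048; 2 0.075; 3 0.113.

1, 2, 3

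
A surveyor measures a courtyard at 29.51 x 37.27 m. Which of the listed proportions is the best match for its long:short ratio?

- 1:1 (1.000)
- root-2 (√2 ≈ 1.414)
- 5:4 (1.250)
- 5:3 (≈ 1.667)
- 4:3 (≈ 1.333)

5:4

Ratio = 37.27 / 29.51 ≈ 1.263.
Distances: 1:1 1.000 (Δ 0.263); root-2 1.414 (Δ 0.151); 5:4 1.250 (Δ 0.013); 5:3 1.667 (Δ 0.404); 4:3 1.333 (Δ 0.070).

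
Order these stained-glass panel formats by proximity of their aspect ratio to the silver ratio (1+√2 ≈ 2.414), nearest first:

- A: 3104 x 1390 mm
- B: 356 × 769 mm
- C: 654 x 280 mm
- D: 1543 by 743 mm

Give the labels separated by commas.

Ratios: A = 3104 / 1390 ≈ 2.233; B = 769 / 356 ≈ 2.160; C = 654 / 280 ≈ 2.336; D = 1543 / 743 ≈ 2.077.
|Δ from 2.414|: A 0.181; B 0.254; C 0.078; D 0.337.

C, A, B, D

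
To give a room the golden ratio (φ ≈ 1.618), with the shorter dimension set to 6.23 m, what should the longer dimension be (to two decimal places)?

10.08 m

golden ratio ≈ 1.61803.
Longer side = 6.23 × 1.61803 ≈ 10.0803 → 10.08 m.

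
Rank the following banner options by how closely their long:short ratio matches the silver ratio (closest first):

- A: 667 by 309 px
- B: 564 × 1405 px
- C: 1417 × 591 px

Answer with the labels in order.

A: 667/309 ≈ 2.159 → |2.159 − 2.414| = 0.255
B: 1405/564 ≈ 2.491 → |2.491 − 2.414| = 0.077
C: 1417/591 ≈ 2.398 → |2.398 − 2.414| = 0.016

C, B, A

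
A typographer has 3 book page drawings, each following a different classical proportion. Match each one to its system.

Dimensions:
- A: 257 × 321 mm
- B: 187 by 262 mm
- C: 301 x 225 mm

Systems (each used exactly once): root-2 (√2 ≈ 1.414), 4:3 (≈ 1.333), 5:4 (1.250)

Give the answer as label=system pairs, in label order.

A = 321/257 ≈ 1.249 → 5:4 (1.250)
B = 262/187 ≈ 1.401 → root-2 (1.414)
C = 301/225 ≈ 1.338 → 4:3 (1.333)

A=5:4, B=root-2, C=4:3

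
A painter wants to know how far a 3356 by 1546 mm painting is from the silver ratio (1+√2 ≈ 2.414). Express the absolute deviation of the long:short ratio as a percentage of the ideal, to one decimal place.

10.1%

Ratio = 3356 / 1546 ≈ 2.1708.
Ideal silver ratio ≈ 2.4142. |2.1708 − 2.4142| / 2.4142 ≈ 10.08% → 10.1%.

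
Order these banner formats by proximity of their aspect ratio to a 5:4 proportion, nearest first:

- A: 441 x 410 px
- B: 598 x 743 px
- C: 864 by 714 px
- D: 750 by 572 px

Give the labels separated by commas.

Ratios: A = 441 / 410 ≈ 1.076; B = 743 / 598 ≈ 1.242; C = 864 / 714 ≈ 1.210; D = 750 / 572 ≈ 1.311.
|Δ from 1.250|: A 0.174; B 0.008; C 0.040; D 0.061.

B, C, D, A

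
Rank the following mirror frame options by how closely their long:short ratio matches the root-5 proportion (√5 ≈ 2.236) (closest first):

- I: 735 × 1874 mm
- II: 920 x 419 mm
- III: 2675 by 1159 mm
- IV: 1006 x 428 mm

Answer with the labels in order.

I: 1874/735 ≈ 2.550 → |2.550 − 2.236| = 0.314
II: 920/419 ≈ 2.196 → |2.196 − 2.236| = 0.040
III: 2675/1159 ≈ 2.308 → |2.308 − 2.236| = 0.072
IV: 1006/428 ≈ 2.350 → |2.350 − 2.236| = 0.114

II, III, IV, I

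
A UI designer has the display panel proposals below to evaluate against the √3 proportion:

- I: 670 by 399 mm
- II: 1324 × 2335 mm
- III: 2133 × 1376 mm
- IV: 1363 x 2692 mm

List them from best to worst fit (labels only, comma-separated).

II, I, III, IV

I: 670/399 ≈ 1.679 → |1.679 − 1.732| = 0.053
II: 2335/1324 ≈ 1.764 → |1.764 − 1.732| = 0.032
III: 2133/1376 ≈ 1.550 → |1.550 − 1.732| = 0.182
IV: 2692/1363 ≈ 1.975 → |1.975 − 1.732| = 0.243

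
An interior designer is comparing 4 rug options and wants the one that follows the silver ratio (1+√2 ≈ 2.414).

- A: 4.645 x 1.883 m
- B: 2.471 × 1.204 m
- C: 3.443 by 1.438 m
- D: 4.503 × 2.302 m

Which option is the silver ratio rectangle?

C

Ratios (long/short): A ≈ 2.467; B ≈ 2.052; C ≈ 2.394; D ≈ 1.956.
silver ratio ≈ 2.414; option C is nearest (Δ 0.020).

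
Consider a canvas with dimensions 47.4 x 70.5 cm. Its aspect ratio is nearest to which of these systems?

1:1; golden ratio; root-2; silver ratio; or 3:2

Ratio = 70.5 / 47.4 ≈ 1.487.
Distances: 1:1 1.000 (Δ 0.487); golden ratio 1.618 (Δ 0.131); root-2 1.414 (Δ 0.073); silver ratio 2.414 (Δ 0.927); 3:2 1.500 (Δ 0.013).

3:2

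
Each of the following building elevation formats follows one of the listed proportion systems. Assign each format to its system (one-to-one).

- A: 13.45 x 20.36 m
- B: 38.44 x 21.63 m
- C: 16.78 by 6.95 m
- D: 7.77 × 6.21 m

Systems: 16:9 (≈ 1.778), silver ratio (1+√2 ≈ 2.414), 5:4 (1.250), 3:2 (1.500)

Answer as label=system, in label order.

A = 20.36/13.45 ≈ 1.514 → 3:2 (1.500)
B = 38.44/21.63 ≈ 1.777 → 16:9 (1.778)
C = 16.78/6.95 ≈ 2.414 → silver ratio (2.414)
D = 7.77/6.21 ≈ 1.251 → 5:4 (1.250)

A=3:2, B=16:9, C=silver ratio, D=5:4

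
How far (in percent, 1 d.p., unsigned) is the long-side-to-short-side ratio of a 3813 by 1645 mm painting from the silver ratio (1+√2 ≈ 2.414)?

4.0%

Ratio = 3813 / 1645 ≈ 2.3179.
Ideal silver ratio ≈ 2.4142. |2.3179 − 2.4142| / 2.4142 ≈ 3.99% → 4.0%.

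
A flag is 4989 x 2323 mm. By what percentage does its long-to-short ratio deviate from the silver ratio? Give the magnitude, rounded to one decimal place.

Ratio = 4989 / 2323 ≈ 2.1477.
Ideal silver ratio ≈ 2.4142. |2.1477 − 2.4142| / 2.4142 ≈ 11.04% → 11.0%.

11.0%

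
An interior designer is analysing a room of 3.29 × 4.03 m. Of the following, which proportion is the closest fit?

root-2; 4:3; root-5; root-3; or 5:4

4.03/3.29 ≈ 1.225. Nearest candidates are 5:4 (1.250, off by 0.025) and 4:3 (1.333, off by 0.108).

5:4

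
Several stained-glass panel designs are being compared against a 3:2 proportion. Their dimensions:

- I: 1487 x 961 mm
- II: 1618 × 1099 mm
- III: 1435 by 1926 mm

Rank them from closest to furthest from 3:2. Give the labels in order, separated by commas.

I: 1487/961 ≈ 1.547 → |1.547 − 1.500| = 0.047
II: 1618/1099 ≈ 1.472 → |1.472 − 1.500| = 0.028
III: 1926/1435 ≈ 1.342 → |1.342 − 1.500| = 0.158

II, I, III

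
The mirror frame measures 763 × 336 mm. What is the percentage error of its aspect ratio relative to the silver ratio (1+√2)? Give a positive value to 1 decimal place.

Ratio = 763 / 336 ≈ 2.2708.
Ideal silver ratio ≈ 2.4142. |2.2708 − 2.4142| / 2.4142 ≈ 5.94% → 5.9%.

5.9%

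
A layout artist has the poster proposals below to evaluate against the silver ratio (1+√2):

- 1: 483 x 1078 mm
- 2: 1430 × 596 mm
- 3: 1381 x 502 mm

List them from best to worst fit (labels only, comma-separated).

Ratios: 1 = 1078 / 483 ≈ 2.232; 2 = 1430 / 596 ≈ 2.399; 3 = 1381 / 502 ≈ 2.751.
|Δ from 2.414|: 1 0.182; 2 0.015; 3 0.337.

2, 1, 3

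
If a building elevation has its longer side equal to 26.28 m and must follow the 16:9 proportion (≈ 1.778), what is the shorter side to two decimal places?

14.78 m

16:9 ≈ 1.77778.
Shorter side = 26.28 ÷ 1.77778 ≈ 14.7825 → 14.78 m.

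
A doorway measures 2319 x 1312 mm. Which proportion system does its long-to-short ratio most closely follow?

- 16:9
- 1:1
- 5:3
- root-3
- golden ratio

16:9

Ratio = 2319 / 1312 ≈ 1.768.
Distances: 16:9 1.778 (Δ 0.010); 1:1 1.000 (Δ 0.768); 5:3 1.667 (Δ 0.101); root-3 1.732 (Δ 0.036); golden ratio 1.618 (Δ 0.150).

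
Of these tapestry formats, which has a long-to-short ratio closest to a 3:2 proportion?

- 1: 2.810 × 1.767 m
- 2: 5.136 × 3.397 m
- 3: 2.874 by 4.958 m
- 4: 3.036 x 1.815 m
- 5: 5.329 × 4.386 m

2

Ratios (long/short): 1 ≈ 1.590; 2 ≈ 1.512; 3 ≈ 1.725; 4 ≈ 1.673; 5 ≈ 1.215.
3:2 ≈ 1.500; option 2 is nearest (Δ 0.012).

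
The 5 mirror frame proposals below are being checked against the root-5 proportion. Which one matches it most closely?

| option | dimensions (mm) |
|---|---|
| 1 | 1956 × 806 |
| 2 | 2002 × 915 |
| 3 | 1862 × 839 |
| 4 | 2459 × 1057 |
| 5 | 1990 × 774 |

3

Target root-5 ≈ 2.236.
1: 2.427 (Δ0.191)  2: 2.188 (Δ0.048)  3: 2.219 (Δ0.017)  4: 2.326 (Δ0.090)  5: 2.571 (Δ0.335)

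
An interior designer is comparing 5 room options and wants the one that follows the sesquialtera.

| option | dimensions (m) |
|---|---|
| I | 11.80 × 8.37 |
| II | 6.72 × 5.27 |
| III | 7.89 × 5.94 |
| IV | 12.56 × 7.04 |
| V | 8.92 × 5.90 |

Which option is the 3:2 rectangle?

V

Target 3:2 ≈ 1.500.
I: 1.410 (Δ0.090)  II: 1.275 (Δ0.225)  III: 1.328 (Δ0.172)  IV: 1.784 (Δ0.284)  V: 1.512 (Δ0.012)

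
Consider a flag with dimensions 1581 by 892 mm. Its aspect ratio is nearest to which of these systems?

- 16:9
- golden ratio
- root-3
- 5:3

Ratio = 1581 / 892 ≈ 1.772.
Distances: 16:9 1.778 (Δ 0.006); golden ratio 1.618 (Δ 0.154); root-3 1.732 (Δ 0.040); 5:3 1.667 (Δ 0.105).

16:9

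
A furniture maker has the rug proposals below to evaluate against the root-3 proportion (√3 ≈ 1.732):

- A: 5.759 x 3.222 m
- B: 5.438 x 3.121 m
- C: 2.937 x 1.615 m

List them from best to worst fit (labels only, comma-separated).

A: 5.759/3.222 ≈ 1.787 → |1.787 − 1.732| = 0.055
B: 5.438/3.121 ≈ 1.742 → |1.742 − 1.732| = 0.010
C: 2.937/1.615 ≈ 1.819 → |1.819 − 1.732| = 0.087

B, A, C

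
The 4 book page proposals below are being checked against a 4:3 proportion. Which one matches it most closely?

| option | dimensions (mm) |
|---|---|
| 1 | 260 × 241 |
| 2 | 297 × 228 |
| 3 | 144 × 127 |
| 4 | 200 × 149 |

Ratios (long/short): 1 ≈ 1.079; 2 ≈ 1.303; 3 ≈ 1.134; 4 ≈ 1.342.
4:3 ≈ 1.333; option 4 is nearest (Δ 0.009).

4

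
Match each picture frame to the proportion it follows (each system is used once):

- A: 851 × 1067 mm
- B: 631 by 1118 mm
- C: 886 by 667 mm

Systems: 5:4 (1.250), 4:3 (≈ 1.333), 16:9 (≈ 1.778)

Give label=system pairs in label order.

A=5:4, B=16:9, C=4:3

Ratios: A ≈ 1.254; B ≈ 1.772; C ≈ 1.328.
Targets: 5:4 ≈ 1.250; 4:3 ≈ 1.333; 16:9 ≈ 1.778.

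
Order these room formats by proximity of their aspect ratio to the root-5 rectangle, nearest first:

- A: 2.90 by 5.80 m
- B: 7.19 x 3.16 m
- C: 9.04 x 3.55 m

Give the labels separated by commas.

B, A, C

A: 5.80/2.90 ≈ 2.000 → |2.000 − 2.236| = 0.236
B: 7.19/3.16 ≈ 2.275 → |2.275 − 2.236| = 0.039
C: 9.04/3.55 ≈ 2.546 → |2.546 − 2.236| = 0.310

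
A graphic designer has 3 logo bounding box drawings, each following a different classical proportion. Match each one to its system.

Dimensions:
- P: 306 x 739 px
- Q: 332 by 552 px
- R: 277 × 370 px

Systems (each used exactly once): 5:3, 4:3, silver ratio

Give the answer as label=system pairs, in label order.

Ratios: P ≈ 2.415; Q ≈ 1.663; R ≈ 1.336.
Targets: 5:3 ≈ 1.667; 4:3 ≈ 1.333; silver ratio ≈ 2.414.

P=silver ratio, Q=5:3, R=4:3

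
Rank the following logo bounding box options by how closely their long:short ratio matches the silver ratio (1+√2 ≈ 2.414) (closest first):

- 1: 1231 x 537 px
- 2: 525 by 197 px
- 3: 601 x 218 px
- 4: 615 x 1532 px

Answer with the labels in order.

1: 1231/537 ≈ 2.292 → |2.292 − 2.414| = 0.122
2: 525/197 ≈ 2.665 → |2.665 − 2.414| = 0.251
3: 601/218 ≈ 2.757 → |2.757 − 2.414| = 0.343
4: 1532/615 ≈ 2.491 → |2.491 − 2.414| = 0.077

4, 1, 2, 3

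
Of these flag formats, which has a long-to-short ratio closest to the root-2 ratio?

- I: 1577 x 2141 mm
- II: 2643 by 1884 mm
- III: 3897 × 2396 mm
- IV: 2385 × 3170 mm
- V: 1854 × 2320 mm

II

Ratios (long/short): I ≈ 1.358; II ≈ 1.403; III ≈ 1.626; IV ≈ 1.329; V ≈ 1.251.
root-2 ≈ 1.414; option II is nearest (Δ 0.011).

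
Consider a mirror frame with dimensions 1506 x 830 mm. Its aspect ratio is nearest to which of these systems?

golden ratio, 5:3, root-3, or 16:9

1506/830 ≈ 1.814. Nearest candidates are 16:9 (1.778, off by 0.036) and root-3 (1.732, off by 0.082).

16:9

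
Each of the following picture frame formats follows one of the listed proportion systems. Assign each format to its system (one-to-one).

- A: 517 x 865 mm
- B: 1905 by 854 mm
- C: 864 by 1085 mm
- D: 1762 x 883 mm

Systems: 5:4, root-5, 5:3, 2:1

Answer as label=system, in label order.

A=5:3, B=root-5, C=5:4, D=2:1

A = 865/517 ≈ 1.673 → 5:3 (1.667)
B = 1905/854 ≈ 2.231 → root-5 (2.236)
C = 1085/864 ≈ 1.256 → 5:4 (1.250)
D = 1762/883 ≈ 1.995 → 2:1 (2.000)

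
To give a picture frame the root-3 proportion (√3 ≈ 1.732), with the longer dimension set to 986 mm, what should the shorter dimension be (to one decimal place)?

root-3 ≈ 1.73205.
Shorter side = 986 ÷ 1.73205 ≈ 569.268 → 569.3 mm.

569.3 mm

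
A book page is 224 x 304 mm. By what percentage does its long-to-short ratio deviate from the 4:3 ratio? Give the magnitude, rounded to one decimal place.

1.8%

Ratio = 304 / 224 ≈ 1.3571.
Ideal 4:3 ≈ 1.3333. |1.3571 − 1.3333| / 1.3333 ≈ 1.79% → 1.8%.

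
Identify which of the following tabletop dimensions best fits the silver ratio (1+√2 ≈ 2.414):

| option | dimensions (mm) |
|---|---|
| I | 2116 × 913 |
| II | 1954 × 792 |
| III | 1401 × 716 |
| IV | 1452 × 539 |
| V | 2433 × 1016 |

Target silver ratio ≈ 2.414.
I: 2.318 (Δ0.096)  II: 2.467 (Δ0.053)  III: 1.957 (Δ0.457)  IV: 2.694 (Δ0.280)  V: 2.395 (Δ0.019)

V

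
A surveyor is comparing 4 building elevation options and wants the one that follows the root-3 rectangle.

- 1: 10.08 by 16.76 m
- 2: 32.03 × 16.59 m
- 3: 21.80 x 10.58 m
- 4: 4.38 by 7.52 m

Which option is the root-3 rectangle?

Ratios (long/short): 1 ≈ 1.663; 2 ≈ 1.931; 3 ≈ 2.060; 4 ≈ 1.717.
root-3 ≈ 1.732; option 4 is nearest (Δ 0.015).

4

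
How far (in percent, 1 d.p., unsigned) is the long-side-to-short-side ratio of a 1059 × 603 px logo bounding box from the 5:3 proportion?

5.4%

Ratio = 1059 / 603 ≈ 1.7562.
Ideal 5:3 ≈ 1.6667. |1.7562 − 1.6667| / 1.6667 ≈ 5.37% → 5.4%.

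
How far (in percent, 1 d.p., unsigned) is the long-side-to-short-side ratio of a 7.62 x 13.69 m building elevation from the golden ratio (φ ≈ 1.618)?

Ratio = 13.69 / 7.62 ≈ 1.7966.
Ideal golden ratio ≈ 1.6180. |1.7966 − 1.6180| / 1.6180 ≈ 11.04% → 11.0%.

11.0%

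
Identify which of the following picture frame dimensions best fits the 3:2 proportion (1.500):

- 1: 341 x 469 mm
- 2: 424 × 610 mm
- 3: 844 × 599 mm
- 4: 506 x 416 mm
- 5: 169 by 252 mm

5

Target 3:2 ≈ 1.500.
1: 1.375 (Δ0.125)  2: 1.439 (Δ0.061)  3: 1.409 (Δ0.091)  4: 1.216 (Δ0.284)  5: 1.491 (Δ0.009)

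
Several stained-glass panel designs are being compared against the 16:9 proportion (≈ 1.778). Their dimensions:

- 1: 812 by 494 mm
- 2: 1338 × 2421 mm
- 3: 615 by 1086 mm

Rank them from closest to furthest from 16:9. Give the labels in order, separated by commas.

Ratios: 1 = 812 / 494 ≈ 1.644; 2 = 2421 / 1338 ≈ 1.809; 3 = 1086 / 615 ≈ 1.766.
|Δ from 1.778|: 1 0.134; 2 0.031; 3 0.012.

3, 2, 1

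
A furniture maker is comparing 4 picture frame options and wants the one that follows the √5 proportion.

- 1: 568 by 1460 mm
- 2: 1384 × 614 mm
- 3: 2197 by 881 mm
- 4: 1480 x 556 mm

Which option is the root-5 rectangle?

Ratios (long/short): 1 ≈ 2.570; 2 ≈ 2.254; 3 ≈ 2.494; 4 ≈ 2.662.
root-5 ≈ 2.236; option 2 is nearest (Δ 0.018).

2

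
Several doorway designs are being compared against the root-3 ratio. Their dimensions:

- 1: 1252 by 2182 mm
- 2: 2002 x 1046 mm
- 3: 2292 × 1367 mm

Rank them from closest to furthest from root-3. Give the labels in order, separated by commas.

1, 3, 2

Ratios: 1 = 2182 / 1252 ≈ 1.743; 2 = 2002 / 1046 ≈ 1.914; 3 = 2292 / 1367 ≈ 1.677.
|Δ from 1.732|: 1 0.011; 2 0.182; 3 0.055.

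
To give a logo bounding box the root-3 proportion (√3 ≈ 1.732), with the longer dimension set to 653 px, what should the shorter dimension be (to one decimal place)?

root-3 ≈ 1.73205.
Shorter side = 653 ÷ 1.73205 ≈ 377.010 → 377.0 px.

377.0 px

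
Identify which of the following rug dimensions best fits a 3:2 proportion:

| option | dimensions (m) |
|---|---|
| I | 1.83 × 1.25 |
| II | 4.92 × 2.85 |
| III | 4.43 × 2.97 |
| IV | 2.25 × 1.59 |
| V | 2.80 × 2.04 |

III

Ratios (long/short): I ≈ 1.464; II ≈ 1.726; III ≈ 1.492; IV ≈ 1.415; V ≈ 1.373.
3:2 ≈ 1.500; option III is nearest (Δ 0.008).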